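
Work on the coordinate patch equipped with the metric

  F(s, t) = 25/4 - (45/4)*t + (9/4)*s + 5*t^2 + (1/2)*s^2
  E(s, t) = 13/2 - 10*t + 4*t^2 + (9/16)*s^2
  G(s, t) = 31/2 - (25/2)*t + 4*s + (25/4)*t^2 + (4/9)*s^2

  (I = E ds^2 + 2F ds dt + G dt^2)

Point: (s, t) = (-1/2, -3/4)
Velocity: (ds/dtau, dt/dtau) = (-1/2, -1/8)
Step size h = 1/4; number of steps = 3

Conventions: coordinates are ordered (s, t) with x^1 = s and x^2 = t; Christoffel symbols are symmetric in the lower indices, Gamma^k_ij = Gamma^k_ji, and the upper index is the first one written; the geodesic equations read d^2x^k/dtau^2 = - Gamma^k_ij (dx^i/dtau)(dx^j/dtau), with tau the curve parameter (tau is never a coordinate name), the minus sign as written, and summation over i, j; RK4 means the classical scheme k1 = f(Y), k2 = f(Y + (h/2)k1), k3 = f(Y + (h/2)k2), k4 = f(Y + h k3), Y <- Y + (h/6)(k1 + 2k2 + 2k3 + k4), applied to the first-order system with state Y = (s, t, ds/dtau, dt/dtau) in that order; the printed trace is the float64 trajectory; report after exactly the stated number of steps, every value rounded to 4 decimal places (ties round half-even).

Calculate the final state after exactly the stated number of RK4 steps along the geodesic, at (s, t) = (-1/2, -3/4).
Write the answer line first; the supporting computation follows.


Answer: s = -0.7370, t = -0.9434, ds/dtau = -0.1333, dt/dtau = -0.3746

f(Y) = (ds/dtau, dt/dtau, -Gamma^s_ij Y'^i Y'^j, -Gamma^t_ij Y'^i Y'^j) with the Gammas evaluated at the stage position; h = 0.250000; intermediate values shown to 6 dp
step 0: s = -0.5000, t = -0.7500, ds/dtau = -0.5000, dt/dtau = -0.1250
step 1:
  k1: at (s, t) = (-0.500000, -0.750000), (ds/dtau, dt/dtau) = (-0.500000, -0.125000); Gamma_sss = -1.038232, Gamma_sst = -1.488603, Gamma_stt = -2.242355, Gamma_tss = 1.014305, Gamma_tst = 0.993887, Gamma_ttt = 0.983383; k1 = (-0.500000, -0.125000, 0.480670, -0.393177)
  k2: at (s, t) = (-0.562500, -0.765625), (ds/dtau, dt/dtau) = (-0.439916, -0.174147); Gamma_sss = -1.033198, Gamma_sst = -1.472405, Gamma_stt = -2.208783, Gamma_tss = 1.013753, Gamma_tst = 0.988549, Gamma_ttt = 0.969867; k2 = (-0.439916, -0.174147, 0.492540, -0.377067)
  k3: at (s, t) = (-0.554990, -0.771768), (ds/dtau, dt/dtau) = (-0.438433, -0.172133); Gamma_sss = -1.037962, Gamma_sst = -1.477835, Gamma_stt = -2.214786, Gamma_tss = 1.016782, Gamma_tst = 0.993191, Gamma_ttt = 0.976972; k3 = (-0.438433, -0.172133, 0.488205, -0.374307)
  k4: at (s, t) = (-0.609608, -0.793033), (ds/dtau, dt/dtau) = (-0.377949, -0.218577); Gamma_sss = -1.037628, Gamma_sst = -1.467406, Gamma_stt = -2.188186, Gamma_tss = 1.019104, Gamma_tst = 0.992461, Gamma_ttt = 0.970728; k4 = (-0.377949, -0.218577, 0.495210, -0.355927)
  Y <- Y + (h/6)(k1 + 2k2 + 2k3 + k4): s = -0.6098, t = -0.7932, ds/dtau = -0.3776, dt/dtau = -0.2188
step 2:
  k1: at (s, t) = (-0.609777, -0.793172), (ds/dtau, dt/dtau) = (-0.377610, -0.218827); Gamma_sss = -1.037665, Gamma_sst = -1.467407, Gamma_stt = -2.188125, Gamma_tss = 1.019138, Gamma_tst = 0.992496, Gamma_ttt = 0.970760; k1 = (-0.377610, -0.218827, 0.495246, -0.355825)
  k2: at (s, t) = (-0.656978, -0.820526), (ds/dtau, dt/dtau) = (-0.315704, -0.263305); Gamma_sss = -1.042070, Gamma_sst = -1.462708, Gamma_stt = -2.168344, Gamma_tss = 1.024388, Gamma_tst = 0.996408, Gamma_ttt = 0.971786; k2 = (-0.315704, -0.263305, 0.497372, -0.335129)
  k3: at (s, t) = (-0.649240, -0.826086), (ds/dtau, dt/dtau) = (-0.315438, -0.260718); Gamma_sss = -1.046497, Gamma_sst = -1.467924, Gamma_stt = -2.174375, Gamma_tss = 1.027177, Gamma_tst = 1.000731, Gamma_ttt = 0.978464; k3 = (-0.315438, -0.260718, 0.493374, -0.333317)
  k4: at (s, t) = (-0.688636, -0.858352), (ds/dtau, dt/dtau) = (-0.254266, -0.302156); Gamma_sss = -1.054958, Gamma_sst = -1.468478, Gamma_stt = -2.161356, Gamma_tss = 1.034883, Gamma_tst = 1.008637, Gamma_ttt = 0.985864; k4 = (-0.254266, -0.302156, 0.491174, -0.311898)
  Y <- Y + (h/6)(k1 + 2k2 + 2k3 + k4): s = -0.6887, t = -0.8585, ds/dtau = -0.2539, dt/dtau = -0.3024
step 3:
  k1: at (s, t) = (-0.688700, -0.858549), (ds/dtau, dt/dtau) = (-0.253947, -0.302353); Gamma_sss = -1.055045, Gamma_sst = -1.468544, Gamma_stt = -2.161379, Gamma_tss = 1.034947, Gamma_tst = 1.008720, Gamma_ttt = 0.985975; k1 = (-0.253947, -0.302353, 0.491140, -0.311780)
  k2: at (s, t) = (-0.720444, -0.896343), (ds/dtau, dt/dtau) = (-0.192554, -0.341325); Gamma_sss = -1.067791, Gamma_sst = -1.474537, Gamma_stt = -2.155228, Gamma_tss = 1.045302, Gamma_tst = 1.020841, Gamma_ttt = 1.000000; k2 = (-0.192554, -0.341325, 0.484505, -0.289446)
  k3: at (s, t) = (-0.712770, -0.901214), (ds/dtau, dt/dtau) = (-0.193384, -0.338534); Gamma_sss = -1.071811, Gamma_sst = -1.479416, Gamma_stt = -2.161090, Gamma_tss = 1.047833, Gamma_tst = 1.024775, Gamma_ttt = 1.006089; k3 = (-0.193384, -0.338534, 0.481460, -0.288666)
  k4: at (s, t) = (-0.737046, -0.943182), (ds/dtau, dt/dtau) = (-0.133582, -0.374519); Gamma_sss = -1.088043, Gamma_sst = -1.490141, Gamma_stt = -2.161350, Gamma_tss = 1.060336, Gamma_tst = 1.040343, Gamma_ttt = 1.025565; k4 = (-0.133582, -0.374519, 0.471677, -0.266866)
  Y <- Y + (h/6)(k1 + 2k2 + 2k3 + k4): s = -0.7370, t = -0.9434, ds/dtau = -0.1333, dt/dtau = -0.3746


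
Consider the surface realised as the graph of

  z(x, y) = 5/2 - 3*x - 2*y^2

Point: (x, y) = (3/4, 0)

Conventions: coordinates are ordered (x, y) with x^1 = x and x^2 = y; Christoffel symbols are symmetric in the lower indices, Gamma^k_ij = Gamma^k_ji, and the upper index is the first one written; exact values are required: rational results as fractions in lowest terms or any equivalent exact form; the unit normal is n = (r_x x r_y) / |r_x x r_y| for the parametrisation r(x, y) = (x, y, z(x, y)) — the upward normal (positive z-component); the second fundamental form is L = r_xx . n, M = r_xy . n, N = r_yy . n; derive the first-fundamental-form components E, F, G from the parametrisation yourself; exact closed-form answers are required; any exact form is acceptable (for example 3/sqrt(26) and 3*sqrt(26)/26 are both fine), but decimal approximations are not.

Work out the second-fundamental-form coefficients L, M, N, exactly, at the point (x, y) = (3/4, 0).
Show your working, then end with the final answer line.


z_x = -3, z_y = 0, z_xx = 0, z_xy = 0, z_yy = -4
E = 10, F = 0, G = 1; answer radicand W^2 = 10
unnormalised second-form numerators: l = 0, m = 0, n = -4; L = l/sqrt(10), and similarly M = m/sqrt(W^2), N = n/sqrt(W^2)

Answer: L = 0, M = 0, N = -2*sqrt(10)/5


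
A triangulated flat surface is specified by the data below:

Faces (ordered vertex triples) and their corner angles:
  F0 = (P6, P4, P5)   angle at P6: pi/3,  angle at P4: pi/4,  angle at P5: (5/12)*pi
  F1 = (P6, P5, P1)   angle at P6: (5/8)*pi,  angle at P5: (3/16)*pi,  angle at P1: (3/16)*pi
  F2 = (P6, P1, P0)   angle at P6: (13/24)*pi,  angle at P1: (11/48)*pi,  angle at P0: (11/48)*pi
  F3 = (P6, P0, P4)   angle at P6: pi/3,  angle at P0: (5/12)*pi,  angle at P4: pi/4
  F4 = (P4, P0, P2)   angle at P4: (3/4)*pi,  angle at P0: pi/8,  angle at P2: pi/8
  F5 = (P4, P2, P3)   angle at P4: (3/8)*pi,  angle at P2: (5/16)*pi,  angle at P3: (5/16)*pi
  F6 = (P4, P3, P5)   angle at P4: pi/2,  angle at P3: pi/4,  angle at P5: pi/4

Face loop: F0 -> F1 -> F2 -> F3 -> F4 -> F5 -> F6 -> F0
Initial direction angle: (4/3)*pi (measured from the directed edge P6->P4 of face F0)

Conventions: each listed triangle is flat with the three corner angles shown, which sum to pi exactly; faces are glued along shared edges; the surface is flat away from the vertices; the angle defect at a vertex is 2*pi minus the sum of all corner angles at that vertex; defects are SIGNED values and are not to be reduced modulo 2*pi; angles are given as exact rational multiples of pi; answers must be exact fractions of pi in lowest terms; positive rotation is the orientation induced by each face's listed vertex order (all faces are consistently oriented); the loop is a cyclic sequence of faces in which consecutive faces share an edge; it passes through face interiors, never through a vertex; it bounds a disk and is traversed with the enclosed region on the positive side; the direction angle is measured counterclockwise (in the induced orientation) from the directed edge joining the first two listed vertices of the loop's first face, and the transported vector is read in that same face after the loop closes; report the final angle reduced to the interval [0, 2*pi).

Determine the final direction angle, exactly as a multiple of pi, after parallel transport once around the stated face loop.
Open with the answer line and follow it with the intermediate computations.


Answer: final direction angle = (11/8)*pi

enclosed vertex P4: corner angles sum to (17/8)*pi, defect = 2*pi - (17/8)*pi = -pi/8
enclosed vertex P6: corner angles sum to (11/6)*pi, defect = 2*pi - (11/6)*pi = pi/6
final direction = starting direction + enclosed defect total, reduced mod 2*pi (induced orientation)
final angle = (4/3)*pi + pi/24 = (11/8)*pi (mod 2*pi)


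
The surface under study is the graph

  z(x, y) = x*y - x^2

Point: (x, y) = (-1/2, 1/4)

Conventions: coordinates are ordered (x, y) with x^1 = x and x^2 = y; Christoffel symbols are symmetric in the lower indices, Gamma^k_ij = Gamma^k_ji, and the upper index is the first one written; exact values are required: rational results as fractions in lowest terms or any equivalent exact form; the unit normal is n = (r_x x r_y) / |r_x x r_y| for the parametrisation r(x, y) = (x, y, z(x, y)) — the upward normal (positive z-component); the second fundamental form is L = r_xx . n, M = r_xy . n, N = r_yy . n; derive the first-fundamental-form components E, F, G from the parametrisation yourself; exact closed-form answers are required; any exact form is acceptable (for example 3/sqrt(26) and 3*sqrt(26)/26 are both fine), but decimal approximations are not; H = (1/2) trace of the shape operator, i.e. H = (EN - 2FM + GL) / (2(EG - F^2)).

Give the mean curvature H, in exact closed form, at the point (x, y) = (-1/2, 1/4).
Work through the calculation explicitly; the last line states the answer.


z_x = 5/4, z_y = -1/2, z_xx = -2, z_xy = 1, z_yy = 0
E = 41/16, F = -5/8, G = 5/4; answer radicand W^2 = 45/16
unnormalised second-form numerators: l = -2, m = 1, n = 0; L = l/sqrt(45/16), and similarly M = m/sqrt(W^2), N = n/sqrt(W^2)
H = (E*n - 2*F*m + G*l) / (2*(EG - F^2)*sqrt(W^2)); E*n - 2*F*m + G*l = -5/4, EG - F^2 = 45/16, so H = (-2/9)/sqrt(45/16)

Answer: H = -8*sqrt(5)/135


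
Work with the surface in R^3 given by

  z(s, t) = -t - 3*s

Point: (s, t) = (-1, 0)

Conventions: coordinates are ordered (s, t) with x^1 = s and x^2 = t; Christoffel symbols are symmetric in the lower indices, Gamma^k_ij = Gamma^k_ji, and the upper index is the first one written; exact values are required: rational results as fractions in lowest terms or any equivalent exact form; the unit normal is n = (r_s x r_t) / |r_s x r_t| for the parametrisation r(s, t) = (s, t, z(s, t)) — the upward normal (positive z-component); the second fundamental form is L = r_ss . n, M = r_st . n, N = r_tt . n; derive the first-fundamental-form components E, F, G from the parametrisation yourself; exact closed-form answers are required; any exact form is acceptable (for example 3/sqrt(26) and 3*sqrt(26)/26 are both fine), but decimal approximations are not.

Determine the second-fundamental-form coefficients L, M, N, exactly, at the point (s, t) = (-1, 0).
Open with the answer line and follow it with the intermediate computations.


Answer: L = 0, M = 0, N = 0

z_s = -3, z_t = -1, z_ss = 0, z_st = 0, z_tt = 0
E = 10, F = 3, G = 2; answer radicand W^2 = 11
unnormalised second-form numerators: l = 0, m = 0, n = 0; L = l/sqrt(11), and similarly M = m/sqrt(W^2), N = n/sqrt(W^2)


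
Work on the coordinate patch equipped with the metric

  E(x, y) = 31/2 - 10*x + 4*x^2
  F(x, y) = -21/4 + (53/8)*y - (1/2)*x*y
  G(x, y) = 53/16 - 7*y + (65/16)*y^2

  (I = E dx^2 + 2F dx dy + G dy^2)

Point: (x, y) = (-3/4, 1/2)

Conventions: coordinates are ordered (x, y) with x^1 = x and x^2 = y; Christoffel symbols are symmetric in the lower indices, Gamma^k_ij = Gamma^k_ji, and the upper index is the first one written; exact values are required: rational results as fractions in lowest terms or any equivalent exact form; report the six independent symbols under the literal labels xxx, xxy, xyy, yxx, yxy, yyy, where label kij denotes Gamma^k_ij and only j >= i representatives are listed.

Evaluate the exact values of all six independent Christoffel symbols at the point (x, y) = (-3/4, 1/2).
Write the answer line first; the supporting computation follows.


Answer: Gamma_xxx = -1808/4569, Gamma_xxy = 0, Gamma_xyy = 826/4569, Gamma_yxx = -5200/4569, Gamma_yxy = 0, Gamma_yyy = -6358/4569

E = 101/4, F = -7/4, G = 53/64 at the point
E_x = -16, E_y = 0, F_x = -1/4, F_y = 7, G_x = 0, G_y = -47/16
EG - F^2 = 4569/256;  g^inv = (256/4569) * [[53/64, 7/4], [7/4, 101/4]]
first-kind symbols [ij,l] = (1/2)(d_i g_jl + d_j g_il - d_l g_ij): [xx,x] = E_x/2 = -8, [xx,y] = F_x - E_y/2 = -1/4, [xy,x] = E_y/2 = 0, [xy,y] = G_x/2 = 0, [yy,x] = F_y - G_x/2 = 7, [yy,y] = G_y/2 = -47/32
Gamma^x_ij = (G*[ij,x] - F*[ij,y])/(EG - F^2), Gamma^y_ij = (E*[ij,y] - F*[ij,x])/(EG - F^2)


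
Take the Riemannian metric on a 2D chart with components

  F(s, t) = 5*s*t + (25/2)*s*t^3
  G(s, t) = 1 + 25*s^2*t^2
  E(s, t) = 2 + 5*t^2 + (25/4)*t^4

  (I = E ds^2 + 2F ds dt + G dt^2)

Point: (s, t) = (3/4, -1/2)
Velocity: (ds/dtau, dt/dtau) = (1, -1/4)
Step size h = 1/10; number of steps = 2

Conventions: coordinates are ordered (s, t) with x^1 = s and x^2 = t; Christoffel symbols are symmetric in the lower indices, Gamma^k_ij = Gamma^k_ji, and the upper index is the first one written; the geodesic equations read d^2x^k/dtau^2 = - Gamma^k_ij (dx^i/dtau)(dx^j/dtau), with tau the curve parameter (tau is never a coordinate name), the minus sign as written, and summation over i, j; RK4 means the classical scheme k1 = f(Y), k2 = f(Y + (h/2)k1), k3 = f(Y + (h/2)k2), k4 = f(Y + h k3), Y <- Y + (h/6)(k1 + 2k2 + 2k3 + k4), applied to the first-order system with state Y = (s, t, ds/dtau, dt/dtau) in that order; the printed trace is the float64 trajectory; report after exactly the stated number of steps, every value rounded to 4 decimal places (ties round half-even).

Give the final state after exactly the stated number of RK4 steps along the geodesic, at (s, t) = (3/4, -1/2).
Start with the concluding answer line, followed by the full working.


Answer: s = 0.9445, t = -0.5431, ds/dtau = 0.9498, dt/dtau = -0.1847

f(Y) = (ds/dtau, dt/dtau, -Gamma^s_ij Y'^i Y'^j, -Gamma^t_ij Y'^i Y'^j) with the Gammas evaluated at the stage position; h = 0.100000; intermediate values shown to 6 dp
step 0: s = 0.7500, t = -0.5000, ds/dtau = 1.0000, dt/dtau = -0.2500
step 1:
  k1: at (s, t) = (0.750000, -0.500000), (ds/dtau, dt/dtau) = (1.000000, -0.250000); Gamma_sss = 0.000000, Gamma_sst = -0.567686, Gamma_stt = 0.851528, Gamma_tss = 0.000000, Gamma_tst = 0.655022, Gamma_ttt = -0.982533; k1 = (1.000000, -0.250000, -0.337063, 0.388919)
  k2: at (s, t) = (0.800000, -0.512500), (ds/dtau, dt/dtau) = (0.983147, -0.230554); Gamma_sss = 0.000000, Gamma_sst = -0.534184, Gamma_stt = 0.833849, Gamma_tss = 0.000000, Gamma_tst = 0.661023, Gamma_ttt = -1.031841; k2 = (0.983147, -0.230554, -0.286489, 0.354514)
  k3: at (s, t) = (0.799157, -0.511528), (ds/dtau, dt/dtau) = (0.985676, -0.232274); Gamma_sss = 0.000000, Gamma_sst = -0.534589, Gamma_stt = 0.835186, Gamma_tss = 0.000000, Gamma_tst = 0.660566, Gamma_ttt = -1.031999; k3 = (0.985676, -0.232274, -0.289845, 0.358147)
  k4: at (s, t) = (0.848568, -0.523227), (ds/dtau, dt/dtau) = (0.971016, -0.214185); Gamma_sss = 0.000000, Gamma_sst = -0.502727, Gamma_stt = 0.815320, Gamma_tss = 0.000000, Gamma_tst = 0.662567, Gamma_ttt = -1.074547; k4 = (0.971016, -0.214185, -0.246515, 0.324893)
  Y <- Y + (h/6)(k1 + 2k2 + 2k3 + k4): s = 0.8485, t = -0.5232, ds/dtau = 0.9711, dt/dtau = -0.2143
step 2:
  k1: at (s, t) = (0.848478, -0.523164), (ds/dtau, dt/dtau) = (0.971063, -0.214348); Gamma_sss = 0.000000, Gamma_sst = -0.502777, Gamma_stt = 0.815414, Gamma_tss = 0.000000, Gamma_tst = 0.662547, Gamma_ttt = -1.074532; k1 = (0.971063, -0.214348, -0.246765, 0.325181)
  k2: at (s, t) = (0.897031, -0.533881), (ds/dtau, dt/dtau) = (0.958724, -0.198089); Gamma_sss = 0.000000, Gamma_sst = -0.472916, Gamma_stt = 0.794597, Gamma_tss = 0.000000, Gamma_tst = 0.661237, Gamma_ttt = -1.111015; k2 = (0.958724, -0.198089, -0.210805, 0.294750)
  k3: at (s, t) = (0.896414, -0.533068), (ds/dtau, dt/dtau) = (0.960522, -0.199610); Gamma_sss = 0.000000, Gamma_sst = -0.473201, Gamma_stt = 0.795739, Gamma_tss = 0.000000, Gamma_tst = 0.661010, Gamma_ttt = -1.111562; k3 = (0.960522, -0.199610, -0.213159, 0.297760)
  k4: at (s, t) = (0.944530, -0.543125), (ds/dtau, dt/dtau) = (0.949747, -0.184572); Gamma_sss = 0.000000, Gamma_sst = -0.445209, Gamma_stt = 0.774247, Gamma_tss = 0.000000, Gamma_tst = 0.657255, Gamma_ttt = -1.143009; k4 = (0.949747, -0.184572, -0.182463, 0.269367)
  Y <- Y + (h/6)(k1 + 2k2 + 2k3 + k4): s = 0.9445, t = -0.5431, ds/dtau = 0.9498, dt/dtau = -0.1847


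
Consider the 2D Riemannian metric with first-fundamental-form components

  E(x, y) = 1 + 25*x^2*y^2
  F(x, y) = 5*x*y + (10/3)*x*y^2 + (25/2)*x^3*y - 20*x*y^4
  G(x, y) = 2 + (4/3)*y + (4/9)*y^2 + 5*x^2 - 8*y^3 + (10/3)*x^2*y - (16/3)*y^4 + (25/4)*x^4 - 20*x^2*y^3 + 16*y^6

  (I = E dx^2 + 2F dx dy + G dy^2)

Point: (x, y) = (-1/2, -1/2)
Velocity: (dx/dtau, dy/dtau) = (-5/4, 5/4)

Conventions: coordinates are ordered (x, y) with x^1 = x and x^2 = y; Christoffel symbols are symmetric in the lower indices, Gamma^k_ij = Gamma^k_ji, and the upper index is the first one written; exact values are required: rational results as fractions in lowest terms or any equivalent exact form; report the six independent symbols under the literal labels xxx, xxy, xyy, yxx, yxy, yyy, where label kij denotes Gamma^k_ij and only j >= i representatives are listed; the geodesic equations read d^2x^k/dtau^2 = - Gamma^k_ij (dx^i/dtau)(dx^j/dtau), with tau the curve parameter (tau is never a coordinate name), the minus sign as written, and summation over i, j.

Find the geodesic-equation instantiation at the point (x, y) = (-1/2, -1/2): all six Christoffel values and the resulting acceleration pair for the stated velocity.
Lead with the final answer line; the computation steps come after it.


Answer: Gamma_xxx = -72/133, Gamma_xxy = -72/133, Gamma_xyy = -48/95, Gamma_yxx = -516/665, Gamma_yxy = -516/665, Gamma_yyy = -344/475; accelerations (d^2x/dtau^2, d^2y/dtau^2) = (-15/266, -43/532)

E = 41/16, F = 215/96, G = 2425/576 at the point
E_x = -25/4, E_y = -25/4, F_x = -365/48, F_y = -355/48, G_x = -215/24, G_y = -301/36
EG - F^2 = 3325/576;  g^inv = (576/3325) * [[2425/576, -215/96], [-215/96, 41/16]]
first-kind symbols [ij,l] = (1/2)(d_i g_jl + d_j g_il - d_l g_ij): [xx,x] = E_x/2 = -25/8, [xx,y] = F_x - E_y/2 = -215/48, [xy,x] = E_y/2 = -25/8, [xy,y] = G_x/2 = -215/48, [yy,x] = F_y - G_x/2 = -35/12, [yy,y] = G_y/2 = -301/72
Gamma^x_ij = (G*[ij,x] - F*[ij,y])/(EG - F^2), Gamma^y_ij = (E*[ij,y] - F*[ij,x])/(EG - F^2)
Gamma_xxx = -72/133, Gamma_xxy = -72/133, Gamma_xyy = -48/95, Gamma_yxx = -516/665, Gamma_yxy = -516/665, Gamma_yyy = -344/475
d^2x/dtau^2 = -(Gamma_xxx*(-5/4)^2 + 2*Gamma_xxy*(-5/4)*(5/4) + Gamma_xyy*(5/4)^2) = -15/266
d^2y/dtau^2 = -(Gamma_yxx*(-5/4)^2 + 2*Gamma_yxy*(-5/4)*(5/4) + Gamma_yyy*(5/4)^2) = -43/532


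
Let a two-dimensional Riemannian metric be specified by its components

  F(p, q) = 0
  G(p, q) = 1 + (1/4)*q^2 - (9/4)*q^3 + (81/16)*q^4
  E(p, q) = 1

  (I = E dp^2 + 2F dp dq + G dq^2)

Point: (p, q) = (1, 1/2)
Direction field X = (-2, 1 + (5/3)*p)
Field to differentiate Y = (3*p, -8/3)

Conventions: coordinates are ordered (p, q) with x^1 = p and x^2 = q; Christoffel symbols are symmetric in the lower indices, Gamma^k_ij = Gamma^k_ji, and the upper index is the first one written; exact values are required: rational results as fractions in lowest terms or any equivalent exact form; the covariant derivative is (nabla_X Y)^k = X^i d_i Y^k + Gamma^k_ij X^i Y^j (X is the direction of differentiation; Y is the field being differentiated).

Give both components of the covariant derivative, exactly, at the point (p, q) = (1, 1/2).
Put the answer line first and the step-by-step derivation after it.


Answer: (nabla_X Y)^p = -6, (nabla_X Y)^q = -8960/2529

E = 1, F = 0, G = 281/256 at the point
E_p = 0, E_q = 0, F_p = 0, F_q = 0, G_p = 0, G_q = 35/32
EG - F^2 = 281/256;  g^inv = (256/281) * [[281/256, 0], [0, 1]]
first-kind symbols [ij,l] = (1/2)(d_i g_jl + d_j g_il - d_l g_ij): [pp,p] = E_p/2 = 0, [pp,q] = F_p - E_q/2 = 0, [pq,p] = E_q/2 = 0, [pq,q] = G_p/2 = 0, [qq,p] = F_q - G_p/2 = 0, [qq,q] = G_q/2 = 35/64
Gamma^p_ij = (G*[ij,p] - F*[ij,q])/(EG - F^2), Gamma^q_ij = (E*[ij,q] - F*[ij,p])/(EG - F^2)
Gamma_ppp = 0, Gamma_ppq = 0, Gamma_pqq = 0, Gamma_qpp = 0, Gamma_qpq = 0, Gamma_qqq = 140/281
X = (-2, 8/3), Y = (3, -8/3) at the point


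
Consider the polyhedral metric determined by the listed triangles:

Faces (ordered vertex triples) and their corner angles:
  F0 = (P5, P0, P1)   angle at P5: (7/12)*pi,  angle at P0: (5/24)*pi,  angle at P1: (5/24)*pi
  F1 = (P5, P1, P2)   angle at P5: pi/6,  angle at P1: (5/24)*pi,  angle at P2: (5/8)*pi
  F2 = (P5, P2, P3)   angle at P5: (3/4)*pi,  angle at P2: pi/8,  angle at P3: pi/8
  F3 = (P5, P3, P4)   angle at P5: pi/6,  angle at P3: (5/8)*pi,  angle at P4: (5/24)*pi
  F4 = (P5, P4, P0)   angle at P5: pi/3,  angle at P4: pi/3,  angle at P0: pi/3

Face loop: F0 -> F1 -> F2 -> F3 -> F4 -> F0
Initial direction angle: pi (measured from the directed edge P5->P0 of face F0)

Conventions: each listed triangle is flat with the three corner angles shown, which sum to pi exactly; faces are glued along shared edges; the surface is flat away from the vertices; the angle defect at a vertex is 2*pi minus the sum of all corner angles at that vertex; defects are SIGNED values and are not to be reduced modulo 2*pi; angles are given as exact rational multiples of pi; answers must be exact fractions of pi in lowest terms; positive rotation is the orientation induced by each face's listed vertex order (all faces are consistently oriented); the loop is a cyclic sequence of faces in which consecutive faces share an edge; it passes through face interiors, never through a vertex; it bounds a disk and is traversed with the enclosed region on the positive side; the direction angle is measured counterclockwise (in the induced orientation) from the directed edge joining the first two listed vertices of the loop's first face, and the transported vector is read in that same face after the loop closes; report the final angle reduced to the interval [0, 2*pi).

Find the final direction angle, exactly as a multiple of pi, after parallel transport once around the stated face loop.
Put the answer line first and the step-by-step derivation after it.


Answer: final direction angle = pi

enclosed vertex P5: corner angles sum to 2*pi, defect = 2*pi - 2*pi = 0
holonomy = initial angle + sum of enclosed defects (mod 2*pi), positive in the induced orientation
final angle = pi + 0 = pi (mod 2*pi)


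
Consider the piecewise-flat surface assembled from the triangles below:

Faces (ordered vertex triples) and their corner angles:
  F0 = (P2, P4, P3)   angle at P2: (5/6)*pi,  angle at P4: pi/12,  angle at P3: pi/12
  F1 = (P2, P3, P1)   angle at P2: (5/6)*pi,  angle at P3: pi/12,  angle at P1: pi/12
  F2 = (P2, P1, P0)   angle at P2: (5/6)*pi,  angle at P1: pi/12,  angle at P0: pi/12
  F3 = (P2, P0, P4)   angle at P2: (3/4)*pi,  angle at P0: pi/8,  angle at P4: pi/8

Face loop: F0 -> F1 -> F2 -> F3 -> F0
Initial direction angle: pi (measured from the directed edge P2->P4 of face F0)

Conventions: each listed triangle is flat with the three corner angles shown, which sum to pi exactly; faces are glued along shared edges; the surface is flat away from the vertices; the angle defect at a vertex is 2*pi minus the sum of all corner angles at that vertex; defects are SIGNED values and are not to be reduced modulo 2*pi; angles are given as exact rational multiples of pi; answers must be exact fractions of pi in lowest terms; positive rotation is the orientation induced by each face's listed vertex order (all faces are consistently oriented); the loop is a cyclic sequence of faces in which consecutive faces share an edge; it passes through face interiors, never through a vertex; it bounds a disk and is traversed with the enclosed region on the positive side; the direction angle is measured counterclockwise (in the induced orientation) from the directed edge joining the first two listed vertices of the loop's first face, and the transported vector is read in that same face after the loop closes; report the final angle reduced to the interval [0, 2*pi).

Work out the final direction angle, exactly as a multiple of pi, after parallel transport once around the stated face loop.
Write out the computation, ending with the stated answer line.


enclosed vertex P2: corner angles sum to (13/4)*pi, defect = 2*pi - (13/4)*pi = (-5/4)*pi
the rotation equals the total enclosed defect, so the final angle is initial + defects (mod 2*pi)
final angle = pi - (5/4)*pi = (7/4)*pi (mod 2*pi)

Answer: final direction angle = (7/4)*pi


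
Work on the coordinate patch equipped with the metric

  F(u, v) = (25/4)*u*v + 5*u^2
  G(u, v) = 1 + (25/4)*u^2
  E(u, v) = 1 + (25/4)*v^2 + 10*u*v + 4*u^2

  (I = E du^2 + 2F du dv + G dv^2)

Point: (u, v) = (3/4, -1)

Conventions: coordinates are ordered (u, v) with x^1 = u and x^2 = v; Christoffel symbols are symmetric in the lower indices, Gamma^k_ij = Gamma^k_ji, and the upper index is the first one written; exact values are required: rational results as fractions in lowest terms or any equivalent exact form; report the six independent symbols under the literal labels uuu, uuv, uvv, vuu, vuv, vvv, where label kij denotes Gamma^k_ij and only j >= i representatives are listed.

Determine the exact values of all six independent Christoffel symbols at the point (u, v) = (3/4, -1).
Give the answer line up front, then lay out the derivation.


Answer: Gamma_uuu = -128/353, Gamma_uuv = -160/353, Gamma_uvv = 0, Gamma_vuu = 240/353, Gamma_vuv = 300/353, Gamma_vvv = 0

E = 2, F = -15/8, G = 289/64 at the point
E_u = -4, E_v = -5, F_u = 5/4, F_v = 75/16, G_u = 75/8, G_v = 0
EG - F^2 = 353/64;  g^inv = (64/353) * [[289/64, 15/8], [15/8, 2]]
first-kind symbols [ij,l] = (1/2)(d_i g_jl + d_j g_il - d_l g_ij): [uu,u] = E_u/2 = -2, [uu,v] = F_u - E_v/2 = 15/4, [uv,u] = E_v/2 = -5/2, [uv,v] = G_u/2 = 75/16, [vv,u] = F_v - G_u/2 = 0, [vv,v] = G_v/2 = 0
Gamma^u_ij = (G*[ij,u] - F*[ij,v])/(EG - F^2), Gamma^v_ij = (E*[ij,v] - F*[ij,u])/(EG - F^2)


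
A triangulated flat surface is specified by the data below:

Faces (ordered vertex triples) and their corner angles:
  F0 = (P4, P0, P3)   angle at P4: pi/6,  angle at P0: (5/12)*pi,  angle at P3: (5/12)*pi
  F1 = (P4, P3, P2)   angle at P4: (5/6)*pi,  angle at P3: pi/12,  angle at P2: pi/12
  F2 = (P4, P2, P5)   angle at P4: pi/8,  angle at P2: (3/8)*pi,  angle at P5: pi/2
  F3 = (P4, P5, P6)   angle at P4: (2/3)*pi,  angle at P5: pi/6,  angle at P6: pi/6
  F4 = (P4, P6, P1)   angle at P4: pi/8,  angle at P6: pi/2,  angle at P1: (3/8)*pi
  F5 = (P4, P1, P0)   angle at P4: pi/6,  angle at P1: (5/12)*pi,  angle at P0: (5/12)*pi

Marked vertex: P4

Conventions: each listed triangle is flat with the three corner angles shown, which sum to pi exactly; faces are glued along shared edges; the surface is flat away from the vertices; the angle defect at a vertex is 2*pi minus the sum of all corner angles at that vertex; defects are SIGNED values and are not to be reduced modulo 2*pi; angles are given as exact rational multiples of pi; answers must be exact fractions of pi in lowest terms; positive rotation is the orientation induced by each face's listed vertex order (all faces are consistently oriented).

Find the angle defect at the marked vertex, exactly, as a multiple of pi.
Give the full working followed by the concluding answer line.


Sum of corner angles at P4: (25/12)*pi
defect = 2*pi - (25/12)*pi

Answer: defect(P4) = -pi/12


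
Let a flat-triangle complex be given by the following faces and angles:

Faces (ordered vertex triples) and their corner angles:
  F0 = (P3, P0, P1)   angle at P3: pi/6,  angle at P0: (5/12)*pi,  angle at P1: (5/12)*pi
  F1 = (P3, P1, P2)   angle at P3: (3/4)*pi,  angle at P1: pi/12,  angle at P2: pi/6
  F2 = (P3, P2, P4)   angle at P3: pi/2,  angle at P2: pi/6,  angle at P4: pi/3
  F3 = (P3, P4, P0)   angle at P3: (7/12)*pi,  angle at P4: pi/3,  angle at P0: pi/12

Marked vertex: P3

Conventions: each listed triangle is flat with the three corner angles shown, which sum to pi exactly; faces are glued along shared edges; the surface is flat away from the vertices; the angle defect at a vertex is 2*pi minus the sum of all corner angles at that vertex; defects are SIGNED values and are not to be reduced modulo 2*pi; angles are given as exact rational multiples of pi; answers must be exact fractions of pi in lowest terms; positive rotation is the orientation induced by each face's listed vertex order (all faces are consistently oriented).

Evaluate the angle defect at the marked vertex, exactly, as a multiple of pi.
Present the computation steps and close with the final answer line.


Sum of corner angles at P3: 2*pi
defect = 2*pi - 2*pi

Answer: defect(P3) = 0


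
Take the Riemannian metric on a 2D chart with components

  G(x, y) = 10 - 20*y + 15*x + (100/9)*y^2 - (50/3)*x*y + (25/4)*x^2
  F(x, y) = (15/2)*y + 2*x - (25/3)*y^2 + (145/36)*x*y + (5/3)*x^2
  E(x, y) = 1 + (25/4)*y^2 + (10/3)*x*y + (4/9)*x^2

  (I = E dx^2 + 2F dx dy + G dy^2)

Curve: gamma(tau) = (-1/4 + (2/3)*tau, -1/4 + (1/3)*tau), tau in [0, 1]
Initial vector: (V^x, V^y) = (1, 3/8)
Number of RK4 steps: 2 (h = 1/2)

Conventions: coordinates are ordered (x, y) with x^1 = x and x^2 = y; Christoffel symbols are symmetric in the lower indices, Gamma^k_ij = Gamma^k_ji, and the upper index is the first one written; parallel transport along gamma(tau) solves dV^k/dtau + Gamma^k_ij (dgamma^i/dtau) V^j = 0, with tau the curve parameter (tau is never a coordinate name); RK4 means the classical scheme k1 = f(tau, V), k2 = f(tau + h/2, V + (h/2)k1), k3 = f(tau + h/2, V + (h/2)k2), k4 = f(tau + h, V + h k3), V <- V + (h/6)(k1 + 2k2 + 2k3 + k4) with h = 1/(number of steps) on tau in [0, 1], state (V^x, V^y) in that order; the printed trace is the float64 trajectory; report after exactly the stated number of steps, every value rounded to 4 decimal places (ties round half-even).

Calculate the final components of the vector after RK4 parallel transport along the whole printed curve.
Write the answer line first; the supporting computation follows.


Answer: V^x = 1.0206, V^y = 0.0058

gamma'(tau) = (2/3, 1/3); f(tau, V)^k = -Gamma^k_ij(gamma(tau)) gamma'^i(tau) V^j; h = 1/2; intermediate values shown to 6 dp
curve data and Christoffel symbols at the stage parameters:
  tau = 0.000000: gamma = (-0.250000, -0.250000), gamma' = (0.666667, 0.333333); Gamma_xxx = -0.044276, Gamma_xxy = -0.166036, Gamma_xyy = 0.221381, Gamma_yxx = 0.179435, Gamma_yxy = 0.672881, Gamma_yyy = -0.897174
  tau = 0.250000: gamma = (-0.083333, -0.166667), gamma' = (0.666667, 0.333333); Gamma_xxx = -0.025333, Gamma_xxy = -0.095000, Gamma_xyy = 0.126667, Gamma_yxx = 0.179569, Gamma_yxy = 0.673383, Gamma_yyy = -0.897844
  tau = 0.500000: gamma = (0.083333, -0.083333), gamma' = (0.666667, 0.333333); Gamma_xxx = -0.007730, Gamma_xxy = -0.028987, Gamma_xyy = 0.038650, Gamma_yxx = 0.176383, Gamma_yxy = 0.661435, Gamma_yyy = -0.881914
  tau = 0.750000: gamma = (0.250000, 0.000000), gamma' = (0.666667, 0.333333); Gamma_xxx = 0.007842, Gamma_xxy = 0.029408, Gamma_xyy = -0.039211, Gamma_yxx = 0.170567, Gamma_yxy = 0.639627, Gamma_yyy = -0.852837
  tau = 1.000000: gamma = (0.416667, 0.083333), gamma' = (0.666667, 0.333333); Gamma_xxx = 0.021039, Gamma_xxy = 0.078898, Gamma_xyy = -0.105197, Gamma_yxx = 0.162905, Gamma_yxy = 0.610895, Gamma_yyy = -0.814527
step 0: V^x = 1.0000, V^y = 0.3750
step 1: k1 = (0.098699, -0.399990), k2 = (0.055559, -0.393817), k3 = (0.055068, -0.390336), k4 = (0.016382, -0.373808); V <- V + (h/6)(k1 + 2k2 + 2k3 + k4): V^x = 1.0280, V^y = 0.1798
step 2: k1 = (0.016389, -0.373974), k2 = (-0.016078, -0.349694), k3 = (-0.015996, -0.347903), k4 = (-0.041236, -0.319287); V <- V + (h/6)(k1 + 2k2 + 2k3 + k4): V^x = 1.0206, V^y = 0.0058


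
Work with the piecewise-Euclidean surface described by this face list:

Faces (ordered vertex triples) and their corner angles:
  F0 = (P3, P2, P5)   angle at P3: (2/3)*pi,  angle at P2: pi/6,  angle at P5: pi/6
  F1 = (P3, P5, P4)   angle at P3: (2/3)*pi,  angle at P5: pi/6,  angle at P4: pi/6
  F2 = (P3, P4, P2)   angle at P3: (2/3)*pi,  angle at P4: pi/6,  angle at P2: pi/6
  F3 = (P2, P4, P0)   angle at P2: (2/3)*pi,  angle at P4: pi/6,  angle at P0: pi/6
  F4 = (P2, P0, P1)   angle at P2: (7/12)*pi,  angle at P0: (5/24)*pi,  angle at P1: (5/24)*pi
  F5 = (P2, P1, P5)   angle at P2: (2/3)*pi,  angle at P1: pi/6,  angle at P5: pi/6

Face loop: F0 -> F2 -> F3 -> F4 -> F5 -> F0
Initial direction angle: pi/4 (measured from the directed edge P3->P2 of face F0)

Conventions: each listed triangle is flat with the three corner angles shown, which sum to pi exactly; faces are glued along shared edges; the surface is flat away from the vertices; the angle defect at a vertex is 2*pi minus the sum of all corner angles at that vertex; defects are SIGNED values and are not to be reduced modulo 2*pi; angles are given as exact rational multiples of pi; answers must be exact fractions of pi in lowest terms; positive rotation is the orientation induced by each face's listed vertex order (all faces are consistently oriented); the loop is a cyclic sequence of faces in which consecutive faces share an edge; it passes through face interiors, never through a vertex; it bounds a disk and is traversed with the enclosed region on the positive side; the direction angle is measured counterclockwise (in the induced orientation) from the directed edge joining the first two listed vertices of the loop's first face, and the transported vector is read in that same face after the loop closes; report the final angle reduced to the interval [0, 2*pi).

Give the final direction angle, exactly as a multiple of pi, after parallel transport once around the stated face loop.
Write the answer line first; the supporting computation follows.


Answer: final direction angle = 0

enclosed vertex P2: corner angles sum to (9/4)*pi, defect = 2*pi - (9/4)*pi = -pi/4
the final direction is the initial angle plus the enclosed defects, taken mod 2*pi in the induced orientation
final angle = pi/4 - pi/4 = 0 (mod 2*pi)


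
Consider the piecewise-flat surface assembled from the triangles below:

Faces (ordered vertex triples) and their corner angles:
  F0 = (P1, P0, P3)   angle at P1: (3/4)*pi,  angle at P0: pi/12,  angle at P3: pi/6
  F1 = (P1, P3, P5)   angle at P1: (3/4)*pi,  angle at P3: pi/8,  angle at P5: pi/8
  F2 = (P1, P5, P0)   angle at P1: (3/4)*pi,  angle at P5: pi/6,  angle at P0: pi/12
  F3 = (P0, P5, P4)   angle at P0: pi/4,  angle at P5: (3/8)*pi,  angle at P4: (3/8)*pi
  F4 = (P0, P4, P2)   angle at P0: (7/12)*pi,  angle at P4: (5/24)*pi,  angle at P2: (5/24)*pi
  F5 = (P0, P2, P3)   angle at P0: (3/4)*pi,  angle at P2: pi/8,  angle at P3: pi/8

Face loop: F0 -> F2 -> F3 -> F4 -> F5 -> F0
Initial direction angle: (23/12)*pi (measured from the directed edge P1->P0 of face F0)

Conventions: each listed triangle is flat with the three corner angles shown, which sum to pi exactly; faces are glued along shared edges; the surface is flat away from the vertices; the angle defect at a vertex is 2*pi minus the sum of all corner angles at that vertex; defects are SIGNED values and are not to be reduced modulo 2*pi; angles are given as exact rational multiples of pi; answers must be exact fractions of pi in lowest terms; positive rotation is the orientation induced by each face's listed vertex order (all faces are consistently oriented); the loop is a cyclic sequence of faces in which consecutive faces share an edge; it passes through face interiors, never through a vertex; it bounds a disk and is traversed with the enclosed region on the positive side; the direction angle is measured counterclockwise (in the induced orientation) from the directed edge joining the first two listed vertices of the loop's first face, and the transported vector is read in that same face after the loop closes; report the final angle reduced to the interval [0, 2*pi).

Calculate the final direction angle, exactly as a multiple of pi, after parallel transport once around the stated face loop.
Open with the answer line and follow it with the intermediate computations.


Answer: final direction angle = pi/6

enclosed vertex P0: corner angles sum to (7/4)*pi, defect = 2*pi - (7/4)*pi = pi/4
the rotation equals the total enclosed defect, so the final angle is initial + defects (mod 2*pi)
final angle = (23/12)*pi + pi/4 = pi/6 (mod 2*pi)


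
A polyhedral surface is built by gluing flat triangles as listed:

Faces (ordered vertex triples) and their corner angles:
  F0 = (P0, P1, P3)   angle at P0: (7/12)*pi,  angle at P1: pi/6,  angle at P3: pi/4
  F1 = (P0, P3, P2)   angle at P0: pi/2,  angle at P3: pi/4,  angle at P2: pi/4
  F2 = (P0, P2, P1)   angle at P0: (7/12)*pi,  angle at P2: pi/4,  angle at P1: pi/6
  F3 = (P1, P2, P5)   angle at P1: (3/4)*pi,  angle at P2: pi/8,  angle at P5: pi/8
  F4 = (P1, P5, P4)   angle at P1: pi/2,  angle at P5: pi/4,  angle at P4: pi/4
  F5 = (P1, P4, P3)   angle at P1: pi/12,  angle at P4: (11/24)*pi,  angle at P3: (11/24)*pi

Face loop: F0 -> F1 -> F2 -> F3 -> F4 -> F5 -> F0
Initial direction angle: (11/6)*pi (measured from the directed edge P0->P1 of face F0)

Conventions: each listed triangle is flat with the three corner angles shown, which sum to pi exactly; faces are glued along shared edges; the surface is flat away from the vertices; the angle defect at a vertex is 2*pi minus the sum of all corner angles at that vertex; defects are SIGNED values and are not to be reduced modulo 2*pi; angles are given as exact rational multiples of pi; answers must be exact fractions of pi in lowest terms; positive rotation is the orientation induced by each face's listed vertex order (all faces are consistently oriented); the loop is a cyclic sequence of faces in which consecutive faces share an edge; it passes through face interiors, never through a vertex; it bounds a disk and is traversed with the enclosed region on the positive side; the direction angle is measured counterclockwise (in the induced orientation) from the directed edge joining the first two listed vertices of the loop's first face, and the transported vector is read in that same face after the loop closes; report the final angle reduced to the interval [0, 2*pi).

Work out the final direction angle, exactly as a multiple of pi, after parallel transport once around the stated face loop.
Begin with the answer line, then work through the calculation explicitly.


Answer: final direction angle = pi/2

enclosed vertex P0: corner angles sum to (5/3)*pi, defect = 2*pi - (5/3)*pi = pi/3
enclosed vertex P1: corner angles sum to (5/3)*pi, defect = 2*pi - (5/3)*pi = pi/3
by Gauss-Bonnet the loop rotates the vector by the enclosed defect sum (positive orientation, mod 2*pi)
final angle = (11/6)*pi + (2/3)*pi = pi/2 (mod 2*pi)


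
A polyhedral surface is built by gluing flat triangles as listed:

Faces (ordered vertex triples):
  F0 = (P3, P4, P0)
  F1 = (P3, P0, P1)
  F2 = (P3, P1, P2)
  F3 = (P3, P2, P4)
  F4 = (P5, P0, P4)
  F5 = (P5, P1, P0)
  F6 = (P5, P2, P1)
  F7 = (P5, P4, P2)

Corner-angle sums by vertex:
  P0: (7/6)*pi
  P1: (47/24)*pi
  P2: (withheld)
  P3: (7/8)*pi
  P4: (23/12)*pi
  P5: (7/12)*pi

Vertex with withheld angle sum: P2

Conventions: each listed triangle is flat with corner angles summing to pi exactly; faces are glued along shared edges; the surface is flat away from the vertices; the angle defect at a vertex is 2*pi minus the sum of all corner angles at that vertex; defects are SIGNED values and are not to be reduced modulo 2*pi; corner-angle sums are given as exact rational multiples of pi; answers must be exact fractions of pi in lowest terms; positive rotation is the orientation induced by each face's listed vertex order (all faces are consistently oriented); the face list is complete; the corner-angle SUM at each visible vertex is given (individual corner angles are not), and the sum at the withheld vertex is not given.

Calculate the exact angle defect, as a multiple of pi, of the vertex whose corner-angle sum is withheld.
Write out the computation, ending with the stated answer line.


V = 6, E = 12, F = 8; chi = V - E + F = 2
Gauss-Bonnet: total defect = 2*pi*chi = 4*pi; visible defects sum to (7/2)*pi

Answer: defect(P2) = pi/2
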